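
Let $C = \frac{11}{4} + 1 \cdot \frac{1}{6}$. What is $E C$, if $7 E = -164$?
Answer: $- \frac{205}{3} \approx -68.333$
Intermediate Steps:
$C = \frac{35}{12}$ ($C = 11 \cdot \frac{1}{4} + 1 \cdot \frac{1}{6} = \frac{11}{4} + \frac{1}{6} = \frac{35}{12} \approx 2.9167$)
$E = - \frac{164}{7}$ ($E = \frac{1}{7} \left(-164\right) = - \frac{164}{7} \approx -23.429$)
$E C = \left(- \frac{164}{7}\right) \frac{35}{12} = - \frac{205}{3}$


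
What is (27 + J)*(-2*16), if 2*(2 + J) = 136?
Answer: -2976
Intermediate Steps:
J = 66 (J = -2 + (½)*136 = -2 + 68 = 66)
(27 + J)*(-2*16) = (27 + 66)*(-2*16) = 93*(-32) = -2976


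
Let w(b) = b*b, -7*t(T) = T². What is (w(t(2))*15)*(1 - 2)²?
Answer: 240/49 ≈ 4.8980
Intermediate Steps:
t(T) = -T²/7
w(b) = b²
(w(t(2))*15)*(1 - 2)² = ((-⅐*2²)²*15)*(1 - 2)² = ((-⅐*4)²*15)*(-1)² = ((-4/7)²*15)*1 = ((16/49)*15)*1 = (240/49)*1 = 240/49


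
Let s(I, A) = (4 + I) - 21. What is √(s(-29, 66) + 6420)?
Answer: √6374 ≈ 79.837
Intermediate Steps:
s(I, A) = -17 + I
√(s(-29, 66) + 6420) = √((-17 - 29) + 6420) = √(-46 + 6420) = √6374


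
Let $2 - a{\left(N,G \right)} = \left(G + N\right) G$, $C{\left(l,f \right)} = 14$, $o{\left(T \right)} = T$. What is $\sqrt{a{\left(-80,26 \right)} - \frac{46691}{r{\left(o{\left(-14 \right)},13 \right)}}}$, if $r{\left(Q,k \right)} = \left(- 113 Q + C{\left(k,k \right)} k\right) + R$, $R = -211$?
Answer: $\frac{\sqrt{3318492331}}{1553} \approx 37.094$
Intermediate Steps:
$r{\left(Q,k \right)} = -211 - 113 Q + 14 k$ ($r{\left(Q,k \right)} = \left(- 113 Q + 14 k\right) - 211 = -211 - 113 Q + 14 k$)
$a{\left(N,G \right)} = 2 - G \left(G + N\right)$ ($a{\left(N,G \right)} = 2 - \left(G + N\right) G = 2 - G \left(G + N\right)$)
$\sqrt{a{\left(-80,26 \right)} - \frac{46691}{r{\left(o{\left(-14 \right)},13 \right)}}} = \sqrt{\left(2 - 26^{2} - 26 \left(-80\right)\right) - \frac{46691}{-211 - -1582 + 14 \cdot 13}} = \sqrt{\left(2 - 676 + 2080\right) - \frac{46691}{-211 + 1582 + 182}} = \sqrt{\left(2 - 676 + 2080\right) - \frac{46691}{1553}} = \sqrt{1406 - \frac{46691}{1553}} = \sqrt{\frac{2136827}{1553}} = \frac{\sqrt{3318492331}}{1553}$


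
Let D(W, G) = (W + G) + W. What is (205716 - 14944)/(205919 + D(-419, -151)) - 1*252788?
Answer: -25901827034/102465 ≈ -2.5279e+5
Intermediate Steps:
D(W, G) = G + 2*W (D(W, G) = (G + W) + W = G + 2*W)
(205716 - 14944)/(205919 + D(-419, -151)) - 1*252788 = (205716 - 14944)/(205919 + (-151 + 2*(-419))) - 1*252788 = 190772/(205919 + (-151 - 838)) - 252788 = 190772/(205919 - 989) - 252788 = 190772/204930 - 252788 = 190772*(1/204930) - 252788 = 95386/102465 - 252788 = -25901827034/102465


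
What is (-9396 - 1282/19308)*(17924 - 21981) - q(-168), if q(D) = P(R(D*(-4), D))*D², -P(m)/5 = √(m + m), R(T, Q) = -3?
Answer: 368008948625/9654 + 141120*I*√6 ≈ 3.812e+7 + 3.4567e+5*I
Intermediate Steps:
P(m) = -5*√2*√m (P(m) = -5*√(m + m) = -5*√2*√m)
q(D) = -5*I*√6*D² (q(D) = (-5*√2*√(-3))*D² = (-5*√2*I*√3)*D² = (-5*I*√6)*D² = -5*I*√6*D²)
(-9396 - 1282/19308)*(17924 - 21981) - q(-168) = (-9396 - 1282/19308)*(17924 - 21981) - (-5)*I*√6*(-168)² = (-9396 - 1282*1/19308)*(-4057) - (-5)*I*√6*28224 = (-9396 - 641/9654)*(-4057) - (-141120)*I*√6 = -90709625/9654*(-4057) + 141120*I*√6 = 368008948625/9654 + 141120*I*√6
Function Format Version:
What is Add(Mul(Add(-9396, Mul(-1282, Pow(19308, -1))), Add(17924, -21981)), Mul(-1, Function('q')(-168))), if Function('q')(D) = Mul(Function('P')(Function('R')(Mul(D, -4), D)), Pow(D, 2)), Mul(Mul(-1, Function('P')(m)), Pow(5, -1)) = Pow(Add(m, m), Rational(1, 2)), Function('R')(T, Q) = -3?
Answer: Add(Rational(368008948625, 9654), Mul(141120, I, Pow(6, Rational(1, 2)))) ≈ Add(3.8120e+7, Mul(3.4567e+5, I))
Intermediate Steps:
Function('P')(m) = Mul(-5, Pow(2, Rational(1, 2)), Pow(m, Rational(1, 2))) (Function('P')(m) = Mul(-5, Pow(Add(m, m), Rational(1, 2))) = Mul(-5, Pow(Mul(2, m), Rational(1, 2))) = Mul(-5, Mul(Pow(2, Rational(1, 2)), Pow(m, Rational(1, 2)))) = Mul(-5, Pow(2, Rational(1, 2)), Pow(m, Rational(1, 2))))
Function('q')(D) = Mul(-5, I, Pow(6, Rational(1, 2)), Pow(D, 2)) (Function('q')(D) = Mul(Mul(-5, Pow(2, Rational(1, 2)), Pow(-3, Rational(1, 2))), Pow(D, 2)) = Mul(Mul(-5, Pow(2, Rational(1, 2)), Mul(I, Pow(3, Rational(1, 2)))), Pow(D, 2)) = Mul(Mul(-5, I, Pow(6, Rational(1, 2))), Pow(D, 2)) = Mul(-5, I, Pow(6, Rational(1, 2)), Pow(D, 2)))
Add(Mul(Add(-9396, Mul(-1282, Pow(19308, -1))), Add(17924, -21981)), Mul(-1, Function('q')(-168))) = Add(Mul(Add(-9396, Mul(-1282, Pow(19308, -1))), Add(17924, -21981)), Mul(-1, Mul(-5, I, Pow(6, Rational(1, 2)), Pow(-168, 2)))) = Add(Mul(Add(-9396, Mul(-1282, Rational(1, 19308))), -4057), Mul(-1, Mul(-5, I, Pow(6, Rational(1, 2)), 28224))) = Add(Mul(Add(-9396, Rational(-641, 9654)), -4057), Mul(-1, Mul(-141120, I, Pow(6, Rational(1, 2))))) = Add(Mul(Rational(-90709625, 9654), -4057), Mul(141120, I, Pow(6, Rational(1, 2)))) = Add(Rational(368008948625, 9654), Mul(141120, I, Pow(6, Rational(1, 2))))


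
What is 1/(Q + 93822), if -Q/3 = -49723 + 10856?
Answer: 1/210423 ≈ 4.7523e-6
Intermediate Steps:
Q = 116601 (Q = -3*(-49723 + 10856) = -3*(-38867) = 116601)
1/(Q + 93822) = 1/(116601 + 93822) = 1/210423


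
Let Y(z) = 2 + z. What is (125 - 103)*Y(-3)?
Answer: -22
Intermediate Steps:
(125 - 103)*Y(-3) = (125 - 103)*(2 - 3) = 22*(-1) = -22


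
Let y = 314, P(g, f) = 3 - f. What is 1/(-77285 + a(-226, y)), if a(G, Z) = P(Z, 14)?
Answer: -1/77296 ≈ -1.2937e-5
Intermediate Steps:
a(G, Z) = -11 (a(G, Z) = 3 - 1*14 = 3 - 14 = -11)
1/(-77285 + a(-226, y)) = 1/(-77285 - 11) = 1/(-77296) = -1/77296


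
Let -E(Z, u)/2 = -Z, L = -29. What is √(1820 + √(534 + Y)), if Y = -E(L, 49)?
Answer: 2*√(455 + √37) ≈ 42.946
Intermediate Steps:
E(Z, u) = 2*Z (E(Z, u) = -(-2)*Z = 2*Z)
Y = 58 (Y = -2*(-29) = -1*(-58) = 58)
√(1820 + √(534 + Y)) = √(1820 + √(534 + 58)) = √(1820 + √592) = √(1820 + 4*√37)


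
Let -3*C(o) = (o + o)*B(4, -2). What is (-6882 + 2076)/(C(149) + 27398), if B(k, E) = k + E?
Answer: -7209/40799 ≈ -0.17670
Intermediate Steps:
B(k, E) = E + k
C(o) = -4*o/3 (C(o) = -(o + o)*(-2 + 4)/3 = -2*o*2/3 = -4*o/3)
(-6882 + 2076)/(C(149) + 27398) = (-6882 + 2076)/(-4/3*149 + 27398) = -4806/(-596/3 + 27398) = -4806/81598/3 = -4806*3/81598 = -7209/40799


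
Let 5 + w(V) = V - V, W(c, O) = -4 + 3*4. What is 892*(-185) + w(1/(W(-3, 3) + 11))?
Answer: -165025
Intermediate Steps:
W(c, O) = 8 (W(c, O) = -4 + 12 = 8)
w(V) = -5 (w(V) = -5 + (V - V) = -5 + 0 = -5)
892*(-185) + w(1/(W(-3, 3) + 11)) = 892*(-185) - 5 = -165020 - 5 = -165025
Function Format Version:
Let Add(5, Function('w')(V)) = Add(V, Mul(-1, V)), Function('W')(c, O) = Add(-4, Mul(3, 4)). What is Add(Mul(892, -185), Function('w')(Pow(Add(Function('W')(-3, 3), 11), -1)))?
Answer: -165025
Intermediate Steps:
Function('W')(c, O) = 8 (Function('W')(c, O) = Add(-4, 12) = 8)
Function('w')(V) = -5 (Function('w')(V) = Add(-5, Add(V, Mul(-1, V))) = Add(-5, 0) = -5)
Add(Mul(892, -185), Function('w')(Pow(Add(Function('W')(-3, 3), 11), -1))) = Add(Mul(892, -185), -5) = Add(-165020, -5) = -165025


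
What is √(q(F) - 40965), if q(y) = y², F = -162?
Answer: I*√14721 ≈ 121.33*I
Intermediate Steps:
√(q(F) - 40965) = √((-162)² - 40965) = √(26244 - 40965) = √(-14721) = I*√14721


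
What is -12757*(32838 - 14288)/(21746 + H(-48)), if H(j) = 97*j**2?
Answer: -118321175/122617 ≈ -964.97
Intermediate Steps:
-12757*(32838 - 14288)/(21746 + H(-48)) = -12757*(32838 - 14288)/(21746 + 97*(-48)**2) = -12757*18550/(21746 + 97*2304) = -12757*18550/(21746 + 223488) = -12757/(245234*(1/18550)) = -12757/122617/9275 = -12757*9275/122617 = -118321175/122617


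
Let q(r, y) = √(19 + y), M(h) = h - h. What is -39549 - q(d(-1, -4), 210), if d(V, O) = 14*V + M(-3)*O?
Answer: -39549 - √229 ≈ -39564.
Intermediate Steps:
M(h) = 0
d(V, O) = 14*V (d(V, O) = 14*V + 0*O = 14*V + 0 = 14*V)
-39549 - q(d(-1, -4), 210) = -39549 - √(19 + 210) = -39549 - √229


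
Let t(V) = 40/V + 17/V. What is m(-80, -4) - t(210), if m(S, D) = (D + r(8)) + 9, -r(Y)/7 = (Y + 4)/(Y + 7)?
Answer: -61/70 ≈ -0.87143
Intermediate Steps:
t(V) = 57/V
r(Y) = -7*(4 + Y)/(7 + Y) (r(Y) = -7*(Y + 4)/(Y + 7) = -7*(4 + Y)/(7 + Y))
m(S, D) = 17/5 + D (m(S, D) = (D + 7*(-4 - 1*8)/(7 + 8)) + 9 = (D + 7*(-4 - 8)/15) + 9 = (D + 7*(1/15)*(-12)) + 9 = (D - 28/5) + 9 = (-28/5 + D) + 9 = 17/5 + D)
m(-80, -4) - t(210) = (17/5 - 4) - 57/210 = -3/5 - 57/210 = -3/5 - 1*19/70 = -3/5 - 19/70 = -61/70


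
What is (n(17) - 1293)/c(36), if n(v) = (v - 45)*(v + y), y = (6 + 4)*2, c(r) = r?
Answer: -2329/36 ≈ -64.694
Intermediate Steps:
y = 20 (y = 10*2 = 20)
n(v) = (-45 + v)*(20 + v) (n(v) = (v - 45)*(v + 20) = (-45 + v)*(20 + v))
(n(17) - 1293)/c(36) = ((-900 + 17² - 25*17) - 1293)/36 = ((-900 + 289 - 425) - 1293)*(1/36) = (-1036 - 1293)*(1/36) = -2329*1/36 = -2329/36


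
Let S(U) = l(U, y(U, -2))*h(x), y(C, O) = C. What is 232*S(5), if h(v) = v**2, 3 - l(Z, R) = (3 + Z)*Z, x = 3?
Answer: -77256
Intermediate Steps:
l(Z, R) = 3 - Z*(3 + Z) (l(Z, R) = 3 - (3 + Z)*Z = 3 - Z*(3 + Z))
S(U) = 27 - 27*U - 9*U**2 (S(U) = (3 - U**2 - 3*U)*3**2 = (3 - U**2 - 3*U)*9 = 27 - 27*U - 9*U**2)
232*S(5) = 232*(27 - 27*5 - 9*5**2) = 232*(27 - 135 - 9*25) = 232*(27 - 135 - 225) = 232*(-333) = -77256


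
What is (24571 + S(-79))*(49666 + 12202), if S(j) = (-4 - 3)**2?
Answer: 1523190160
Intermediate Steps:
S(j) = 49 (S(j) = (-7)**2 = 49)
(24571 + S(-79))*(49666 + 12202) = (24571 + 49)*(49666 + 12202) = 24620*61868 = 1523190160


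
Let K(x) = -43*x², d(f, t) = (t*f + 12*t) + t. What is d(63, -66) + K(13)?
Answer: -12283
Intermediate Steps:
d(f, t) = 13*t + f*t (d(f, t) = (f*t + 12*t) + t = (12*t + f*t) + t = 13*t + f*t)
d(63, -66) + K(13) = -66*(13 + 63) - 43*13² = -66*76 - 43*169 = -5016 - 7267 = -12283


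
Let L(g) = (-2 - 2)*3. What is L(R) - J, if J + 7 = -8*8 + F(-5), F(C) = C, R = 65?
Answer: 64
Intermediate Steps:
J = -76 (J = -7 + (-8*8 - 5) = -7 + (-64 - 5) = -7 - 69 = -76)
L(g) = -12 (L(g) = -4*3 = -12)
L(R) - J = -12 - 1*(-76) = -12 + 76 = 64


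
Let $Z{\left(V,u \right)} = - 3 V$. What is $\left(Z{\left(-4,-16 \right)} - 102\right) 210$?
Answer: $-18900$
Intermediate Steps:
$\left(Z{\left(-4,-16 \right)} - 102\right) 210 = \left(\left(-3\right) \left(-4\right) - 102\right) 210 = \left(12 - 102\right) 210 = \left(-90\right) 210 = -18900$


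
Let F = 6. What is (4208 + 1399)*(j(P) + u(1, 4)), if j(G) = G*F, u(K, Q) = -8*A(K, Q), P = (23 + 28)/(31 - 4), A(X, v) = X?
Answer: 18690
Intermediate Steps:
P = 17/9 (P = 51/27 = 51*(1/27) = 17/9 ≈ 1.8889)
u(K, Q) = -8*K
j(G) = 6*G (j(G) = G*6 = 6*G)
(4208 + 1399)*(j(P) + u(1, 4)) = (4208 + 1399)*(6*(17/9) - 8*1) = 5607*(34/3 - 8) = 5607*(10/3) = 18690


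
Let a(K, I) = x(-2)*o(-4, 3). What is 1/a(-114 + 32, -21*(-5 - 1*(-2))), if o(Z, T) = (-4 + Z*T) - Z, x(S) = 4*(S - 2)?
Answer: 1/192 ≈ 0.0052083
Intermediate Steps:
x(S) = -8 + 4*S (x(S) = 4*(-2 + S) = -8 + 4*S)
o(Z, T) = -4 - Z + T*Z (o(Z, T) = (-4 + T*Z) - Z = -4 - Z + T*Z)
a(K, I) = 192 (a(K, I) = (-8 + 4*(-2))*(-4 - 1*(-4) + 3*(-4)) = (-8 - 8)*(-4 + 4 - 12) = -16*(-12) = 192)
1/a(-114 + 32, -21*(-5 - 1*(-2))) = 1/192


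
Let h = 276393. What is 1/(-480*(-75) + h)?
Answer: 1/312393 ≈ 3.2011e-6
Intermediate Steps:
1/(-480*(-75) + h) = 1/(-480*(-75) + 276393) = 1/(36000 + 276393) = 1/312393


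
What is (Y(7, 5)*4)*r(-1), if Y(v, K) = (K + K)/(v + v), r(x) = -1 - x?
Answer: 0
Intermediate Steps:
Y(v, K) = K/v (Y(v, K) = (2*K)/((2*v)) = (2*K)*(1/(2*v)) = K/v)
(Y(7, 5)*4)*r(-1) = ((5/7)*4)*(-1 - 1*(-1)) = ((5*(⅐))*4)*(-1 + 1) = ((5/7)*4)*0 = (20/7)*0 = 0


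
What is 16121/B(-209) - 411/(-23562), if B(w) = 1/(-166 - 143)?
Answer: -39123829069/7854 ≈ -4.9814e+6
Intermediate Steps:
B(w) = -1/309 (B(w) = 1/(-309) = -1/309)
16121/B(-209) - 411/(-23562) = 16121/(-1/309) - 411/(-23562) = 16121*(-309) - 411*(-1/23562) = -4981389 + 137/7854 = -39123829069/7854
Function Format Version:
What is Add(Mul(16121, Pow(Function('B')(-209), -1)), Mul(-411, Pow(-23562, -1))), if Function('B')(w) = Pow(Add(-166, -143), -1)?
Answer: Rational(-39123829069, 7854) ≈ -4.9814e+6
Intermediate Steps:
Function('B')(w) = Rational(-1, 309) (Function('B')(w) = Pow(-309, -1) = Rational(-1, 309))
Add(Mul(16121, Pow(Function('B')(-209), -1)), Mul(-411, Pow(-23562, -1))) = Add(Mul(16121, Pow(Rational(-1, 309), -1)), Mul(-411, Pow(-23562, -1))) = Add(Mul(16121, -309), Mul(-411, Rational(-1, 23562))) = Add(-4981389, Rational(137, 7854)) = Rational(-39123829069, 7854)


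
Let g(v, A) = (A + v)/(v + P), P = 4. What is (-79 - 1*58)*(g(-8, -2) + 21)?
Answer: -6439/2 ≈ -3219.5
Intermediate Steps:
g(v, A) = (A + v)/(4 + v) (g(v, A) = (A + v)/(v + 4) = (A + v)/(4 + v))
(-79 - 1*58)*(g(-8, -2) + 21) = (-79 - 1*58)*((-2 - 8)/(4 - 8) + 21) = (-79 - 58)*(-10/(-4) + 21) = -137*(-1/4*(-10) + 21) = -137*(5/2 + 21) = -137*47/2 = -6439/2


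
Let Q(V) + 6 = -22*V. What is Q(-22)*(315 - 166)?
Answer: 71222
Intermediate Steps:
Q(V) = -6 - 22*V
Q(-22)*(315 - 166) = (-6 - 22*(-22))*(315 - 166) = (-6 + 484)*149 = 478*149 = 71222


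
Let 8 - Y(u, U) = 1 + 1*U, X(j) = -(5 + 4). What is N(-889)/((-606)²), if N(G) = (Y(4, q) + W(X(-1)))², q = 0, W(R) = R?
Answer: 1/91809 ≈ 1.0892e-5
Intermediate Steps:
X(j) = -9 (X(j) = -1*9 = -9)
Y(u, U) = 7 - U (Y(u, U) = 8 - (1 + 1*U) = 8 - (1 + U) = 8 + (-1 - U) = 7 - U)
N(G) = 4 (N(G) = ((7 - 1*0) - 9)² = ((7 + 0) - 9)² = (7 - 9)² = (-2)² = 4)
N(-889)/((-606)²) = 4/((-606)²) = 4/367236 = 4*(1/367236) = 1/91809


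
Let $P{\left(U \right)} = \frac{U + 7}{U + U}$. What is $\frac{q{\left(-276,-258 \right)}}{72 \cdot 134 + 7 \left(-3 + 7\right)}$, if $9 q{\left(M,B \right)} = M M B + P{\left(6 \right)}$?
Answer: $- \frac{235840883}{1045008} \approx -225.68$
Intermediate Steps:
$P{\left(U \right)} = \frac{7 + U}{2 U}$
$q{\left(M,B \right)} = \frac{13}{108} + \frac{B M^{2}}{9}$ ($q{\left(M,B \right)} = \frac{M M B + \frac{7 + 6}{2 \cdot 6}}{9} = \frac{M^{2} B + \frac{1}{2} \cdot \frac{1}{6} \cdot 13}{9} = \frac{B M^{2} + \frac{13}{12}}{9} = \frac{\frac{13}{12} + B M^{2}}{9} = \frac{13}{108} + \frac{B M^{2}}{9}$)
$\frac{q{\left(-276,-258 \right)}}{72 \cdot 134 + 7 \left(-3 + 7\right)} = \frac{\frac{13}{108} + \frac{1}{9} \left(-258\right) \left(-276\right)^{2}}{72 \cdot 134 + 7 \left(-3 + 7\right)} = \frac{\frac{13}{108} + \frac{1}{9} \left(-258\right) 76176}{9648 + 7 \cdot 4} = \frac{\frac{13}{108} - 2183712}{9648 + 28} = - \frac{235840883}{108 \cdot 9676} = \left(- \frac{235840883}{108}\right) \frac{1}{9676} = - \frac{235840883}{1045008}$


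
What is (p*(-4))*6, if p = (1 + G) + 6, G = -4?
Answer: -72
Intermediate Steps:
p = 3 (p = (1 - 4) + 6 = -3 + 6 = 3)
(p*(-4))*6 = (3*(-4))*6 = -12*6 = -72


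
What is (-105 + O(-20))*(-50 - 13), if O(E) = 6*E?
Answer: 14175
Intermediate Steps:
(-105 + O(-20))*(-50 - 13) = (-105 + 6*(-20))*(-50 - 13) = (-105 - 120)*(-63) = -225*(-63) = 14175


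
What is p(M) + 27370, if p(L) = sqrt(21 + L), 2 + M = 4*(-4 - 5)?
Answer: 27370 + I*sqrt(17) ≈ 27370.0 + 4.1231*I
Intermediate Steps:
M = -38 (M = -2 + 4*(-4 - 5) = -2 + 4*(-9) = -2 - 36 = -38)
p(M) + 27370 = sqrt(21 - 38) + 27370 = sqrt(-17) + 27370 = I*sqrt(17) + 27370 = 27370 + I*sqrt(17)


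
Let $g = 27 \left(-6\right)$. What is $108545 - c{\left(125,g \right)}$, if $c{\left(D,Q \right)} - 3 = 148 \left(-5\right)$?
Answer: $109282$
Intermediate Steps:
$g = -162$
$c{\left(D,Q \right)} = -737$ ($c{\left(D,Q \right)} = 3 + 148 \left(-5\right) = 3 - 740 = -737$)
$108545 - c{\left(125,g \right)} = 108545 - -737 = 108545 + 737 = 109282$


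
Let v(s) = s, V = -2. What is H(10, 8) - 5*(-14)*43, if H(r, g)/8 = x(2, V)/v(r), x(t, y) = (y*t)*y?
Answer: 15082/5 ≈ 3016.4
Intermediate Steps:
x(t, y) = t*y² (x(t, y) = (t*y)*y = t*y²)
H(r, g) = 64/r (H(r, g) = 8*((2*(-2)²)/r) = 8*((2*4)/r) = 8*(8/r) = 64/r)
H(10, 8) - 5*(-14)*43 = 64/10 - 5*(-14)*43 = 64*(⅒) + 70*43 = 32/5 + 3010 = 15082/5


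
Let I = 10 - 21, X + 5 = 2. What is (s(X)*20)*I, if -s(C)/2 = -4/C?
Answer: 1760/3 ≈ 586.67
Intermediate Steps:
X = -3 (X = -5 + 2 = -3)
s(C) = 8/C (s(C) = -(-8)/C = 8/C)
I = -11
(s(X)*20)*I = ((8/(-3))*20)*(-11) = ((8*(-1/3))*20)*(-11) = -8/3*20*(-11) = -160/3*(-11) = 1760/3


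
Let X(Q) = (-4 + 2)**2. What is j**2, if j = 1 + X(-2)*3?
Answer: 169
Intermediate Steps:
X(Q) = 4 (X(Q) = (-2)**2 = 4)
j = 13 (j = 1 + 4*3 = 1 + 12 = 13)
j**2 = 13**2 = 169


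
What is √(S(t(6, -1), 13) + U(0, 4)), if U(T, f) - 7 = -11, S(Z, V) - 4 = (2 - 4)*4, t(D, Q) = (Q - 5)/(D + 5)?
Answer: 2*I*√2 ≈ 2.8284*I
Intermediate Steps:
t(D, Q) = (-5 + Q)/(5 + D)
S(Z, V) = -4 (S(Z, V) = 4 + (2 - 4)*4 = 4 - 2*4 = 4 - 8 = -4)
U(T, f) = -4 (U(T, f) = 7 - 11 = -4)
√(S(t(6, -1), 13) + U(0, 4)) = √(-4 - 4) = √(-8) = 2*I*√2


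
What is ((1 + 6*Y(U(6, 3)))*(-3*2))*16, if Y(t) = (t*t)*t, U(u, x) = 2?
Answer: -4704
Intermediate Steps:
Y(t) = t³ (Y(t) = t²*t = t³)
((1 + 6*Y(U(6, 3)))*(-3*2))*16 = ((1 + 6*2³)*(-3*2))*16 = ((1 + 6*8)*(-6))*16 = ((1 + 48)*(-6))*16 = (49*(-6))*16 = -294*16 = -4704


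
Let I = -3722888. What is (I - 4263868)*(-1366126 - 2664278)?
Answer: 32189853329424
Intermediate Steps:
(I - 4263868)*(-1366126 - 2664278) = (-3722888 - 4263868)*(-1366126 - 2664278) = -7986756*(-4030404) = 32189853329424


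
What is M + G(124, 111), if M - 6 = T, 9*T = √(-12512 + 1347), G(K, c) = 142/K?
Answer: 443/62 + I*√11165/9 ≈ 7.1452 + 11.741*I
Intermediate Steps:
T = I*√11165/9 (T = √(-12512 + 1347)/9 = √(-11165)/9 = (I*√11165)/9 = I*√11165/9 ≈ 11.741*I)
M = 6 + I*√11165/9 ≈ 6.0 + 11.741*I
M + G(124, 111) = (6 + I*√11165/9) + 142/124 = (6 + I*√11165/9) + 142*(1/124) = (6 + I*√11165/9) + 71/62 = 443/62 + I*√11165/9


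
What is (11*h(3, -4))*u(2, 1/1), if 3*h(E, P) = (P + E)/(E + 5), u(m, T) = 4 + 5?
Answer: -33/8 ≈ -4.1250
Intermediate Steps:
u(m, T) = 9
h(E, P) = (E + P)/(3*(5 + E)) (h(E, P) = ((P + E)/(E + 5))/3 = ((E + P)/(5 + E))/3 = (E + P)/(3*(5 + E)))
(11*h(3, -4))*u(2, 1/1) = (11*((3 - 4)/(3*(5 + 3))))*9 = (11*((⅓)*(-1)/8))*9 = (11*((⅓)*(⅛)*(-1)))*9 = (11*(-1/24))*9 = -11/24*9 = -33/8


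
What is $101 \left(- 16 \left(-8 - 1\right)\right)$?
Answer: $14544$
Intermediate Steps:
$101 \left(- 16 \left(-8 - 1\right)\right) = 101 \left(\left(-16\right) \left(-9\right)\right) = 101 \cdot 144 = 14544$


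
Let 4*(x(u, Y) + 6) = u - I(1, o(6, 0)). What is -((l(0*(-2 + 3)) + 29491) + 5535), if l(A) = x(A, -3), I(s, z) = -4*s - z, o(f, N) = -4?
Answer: -35020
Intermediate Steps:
I(s, z) = -z - 4*s
x(u, Y) = -6 + u/4 (x(u, Y) = -6 + (u - (-1*(-4) - 4*1))/4 = -6 + (u - (4 - 4))/4 = -6 + (u - 1*0)/4 = -6 + (u + 0)/4 = -6 + u/4)
l(A) = -6 + A/4
-((l(0*(-2 + 3)) + 29491) + 5535) = -(((-6 + (0*(-2 + 3))/4) + 29491) + 5535) = -(((-6 + (0*1)/4) + 29491) + 5535) = -(((-6 + (¼)*0) + 29491) + 5535) = -(((-6 + 0) + 29491) + 5535) = -((-6 + 29491) + 5535) = -(29485 + 5535) = -1*35020 = -35020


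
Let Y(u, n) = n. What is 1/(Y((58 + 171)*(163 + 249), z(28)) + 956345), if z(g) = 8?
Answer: 1/956353 ≈ 1.0456e-6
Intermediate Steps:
1/(Y((58 + 171)*(163 + 249), z(28)) + 956345) = 1/(8 + 956345) = 1/956353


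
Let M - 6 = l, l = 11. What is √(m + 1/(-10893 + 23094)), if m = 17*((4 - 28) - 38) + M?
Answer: 2*I*√787614141/1743 ≈ 32.203*I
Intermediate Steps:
M = 17 (M = 6 + 11 = 17)
m = -1037 (m = 17*((4 - 28) - 38) + 17 = 17*(-24 - 38) + 17 = 17*(-62) + 17 = -1054 + 17 = -1037)
√(m + 1/(-10893 + 23094)) = √(-1037 + 1/(-10893 + 23094)) = √(-1037 + 1/12201) = √(-12652436/12201) = 2*I*√787614141/1743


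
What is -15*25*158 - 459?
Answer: -59709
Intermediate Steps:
-15*25*158 - 459 = -375*158 - 459 = -59250 - 459 = -59709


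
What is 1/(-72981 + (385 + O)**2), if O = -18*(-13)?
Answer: 1/310180 ≈ 3.2239e-6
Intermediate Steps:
O = 234
1/(-72981 + (385 + O)**2) = 1/(-72981 + (385 + 234)**2) = 1/(-72981 + 619**2) = 1/(-72981 + 383161) = 1/310180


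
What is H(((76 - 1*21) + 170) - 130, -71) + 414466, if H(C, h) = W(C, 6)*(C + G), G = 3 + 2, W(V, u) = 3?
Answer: 414766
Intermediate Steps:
G = 5
H(C, h) = 15 + 3*C (H(C, h) = 3*(C + 5) = 3*(5 + C) = 15 + 3*C)
H(((76 - 1*21) + 170) - 130, -71) + 414466 = (15 + 3*(((76 - 1*21) + 170) - 130)) + 414466 = (15 + 3*(((76 - 21) + 170) - 130)) + 414466 = (15 + 3*((55 + 170) - 130)) + 414466 = (15 + 3*(225 - 130)) + 414466 = (15 + 3*95) + 414466 = (15 + 285) + 414466 = 300 + 414466 = 414766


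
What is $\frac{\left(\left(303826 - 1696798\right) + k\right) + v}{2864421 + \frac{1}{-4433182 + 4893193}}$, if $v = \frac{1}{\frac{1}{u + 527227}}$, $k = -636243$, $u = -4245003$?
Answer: $- \frac{2643679076901}{1317665168632} \approx -2.0063$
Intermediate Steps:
$v = -3717776$ ($v = \frac{1}{\frac{1}{-4245003 + 527227}} = \frac{1}{\frac{1}{-3717776}} = \frac{1}{- \frac{1}{3717776}} = -3717776$)
$\frac{\left(\left(303826 - 1696798\right) + k\right) + v}{2864421 + \frac{1}{-4433182 + 4893193}} = \frac{\left(\left(303826 - 1696798\right) - 636243\right) - 3717776}{2864421 + \frac{1}{-4433182 + 4893193}} = \frac{\left(-1392972 - 636243\right) - 3717776}{2864421 + \frac{1}{460011}} = \frac{-2029215 - 3717776}{2864421 + \frac{1}{460011}} = - \frac{5746991}{\frac{1317665168632}{460011}} = \left(-5746991\right) \frac{460011}{1317665168632} = - \frac{2643679076901}{1317665168632}$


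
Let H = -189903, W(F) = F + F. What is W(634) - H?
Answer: 191171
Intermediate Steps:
W(F) = 2*F
W(634) - H = 2*634 - 1*(-189903) = 1268 + 189903 = 191171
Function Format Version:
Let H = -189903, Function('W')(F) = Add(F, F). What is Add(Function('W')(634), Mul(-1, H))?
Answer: 191171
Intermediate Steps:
Function('W')(F) = Mul(2, F)
Add(Function('W')(634), Mul(-1, H)) = Add(Mul(2, 634), Mul(-1, -189903)) = Add(1268, 189903) = 191171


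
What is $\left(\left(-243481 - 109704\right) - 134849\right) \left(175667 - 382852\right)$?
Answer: $101113324290$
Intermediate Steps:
$\left(\left(-243481 - 109704\right) - 134849\right) \left(175667 - 382852\right) = \left(-353185 - 134849\right) \left(-207185\right) = \left(-488034\right) \left(-207185\right) = 101113324290$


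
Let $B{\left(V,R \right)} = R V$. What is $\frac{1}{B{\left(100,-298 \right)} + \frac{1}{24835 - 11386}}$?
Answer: $- \frac{13449}{400780199} \approx -3.3557 \cdot 10^{-5}$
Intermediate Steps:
$\frac{1}{B{\left(100,-298 \right)} + \frac{1}{24835 - 11386}} = \frac{1}{\left(-298\right) 100 + \frac{1}{24835 - 11386}} = \frac{1}{-29800 + \frac{1}{13449}} = \frac{1}{- \frac{400780199}{13449}} = - \frac{13449}{400780199}$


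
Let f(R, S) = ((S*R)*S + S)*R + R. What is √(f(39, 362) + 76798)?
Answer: √199408879 ≈ 14121.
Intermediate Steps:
f(R, S) = R + R*(S + R*S²) (f(R, S) = ((R*S)*S + S)*R + R = (R*S² + S)*R + R = (S + R*S²)*R + R = R*(S + R*S²) + R = R + R*(S + R*S²))
√(f(39, 362) + 76798) = √(39*(1 + 362 + 39*362²) + 76798) = √(39*(1 + 362 + 39*131044) + 76798) = √(39*(1 + 362 + 5110716) + 76798) = √(39*5111079 + 76798) = √(199332081 + 76798) = √199408879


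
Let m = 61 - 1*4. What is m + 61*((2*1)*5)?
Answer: 667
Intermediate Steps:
m = 57 (m = 61 - 4 = 57)
m + 61*((2*1)*5) = 57 + 61*((2*1)*5) = 57 + 61*(2*5) = 57 + 61*10 = 57 + 610 = 667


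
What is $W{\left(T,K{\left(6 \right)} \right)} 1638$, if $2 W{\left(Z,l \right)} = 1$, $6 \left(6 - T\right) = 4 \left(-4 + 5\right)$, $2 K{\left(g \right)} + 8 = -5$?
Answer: $819$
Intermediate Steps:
$K{\left(g \right)} = - \frac{13}{2}$ ($K{\left(g \right)} = -4 + \frac{1}{2} \left(-5\right) = -4 - \frac{5}{2} = - \frac{13}{2}$)
$T = \frac{16}{3}$ ($T = 6 - \frac{4 \left(-4 + 5\right)}{6} = 6 - \frac{4 \cdot 1}{6} = 6 - \frac{2}{3} = \frac{16}{3} \approx 5.3333$)
$W{\left(Z,l \right)} = \frac{1}{2}$ ($W{\left(Z,l \right)} = \frac{1}{2} \cdot 1 = \frac{1}{2}$)
$W{\left(T,K{\left(6 \right)} \right)} 1638 = \frac{1}{2} \cdot 1638 = 819$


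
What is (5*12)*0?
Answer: 0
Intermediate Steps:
(5*12)*0 = 60*0 = 0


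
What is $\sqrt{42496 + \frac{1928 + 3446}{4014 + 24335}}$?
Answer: $\frac{\sqrt{34152734226822}}{28349} \approx 206.15$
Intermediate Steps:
$\sqrt{42496 + \frac{1928 + 3446}{4014 + 24335}} = \sqrt{42496 + \frac{5374}{28349}} = \sqrt{\frac{1204724478}{28349}} = \frac{\sqrt{34152734226822}}{28349}$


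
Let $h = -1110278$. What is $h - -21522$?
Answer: $-1088756$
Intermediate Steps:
$h - -21522 = -1110278 - -21522 = -1110278 + 21522 = -1088756$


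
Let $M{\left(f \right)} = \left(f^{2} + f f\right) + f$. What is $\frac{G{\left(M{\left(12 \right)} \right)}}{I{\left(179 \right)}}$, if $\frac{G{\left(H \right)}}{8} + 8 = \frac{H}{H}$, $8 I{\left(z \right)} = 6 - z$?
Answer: $\frac{448}{173} \approx 2.5896$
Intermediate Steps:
$M{\left(f \right)} = f + 2 f^{2}$ ($M{\left(f \right)} = \left(f^{2} + f^{2}\right) + f = 2 f^{2} + f = f + 2 f^{2}$)
$I{\left(z \right)} = \frac{3}{4} - \frac{z}{8}$ ($I{\left(z \right)} = \frac{6 - z}{8} = \frac{3}{4} - \frac{z}{8}$)
$G{\left(H \right)} = -56$ ($G{\left(H \right)} = -64 + 8 \frac{H}{H} = -64 + 8 \cdot 1 = -64 + 8 = -56$)
$\frac{G{\left(M{\left(12 \right)} \right)}}{I{\left(179 \right)}} = - \frac{56}{\frac{3}{4} - \frac{179}{8}} = - \frac{56}{- \frac{173}{8}} = \left(-56\right) \left(- \frac{8}{173}\right) = \frac{448}{173}$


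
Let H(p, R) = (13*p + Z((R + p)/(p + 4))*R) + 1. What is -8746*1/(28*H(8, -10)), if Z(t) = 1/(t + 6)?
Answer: -4373/1446 ≈ -3.0242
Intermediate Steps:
Z(t) = 1/(6 + t)
H(p, R) = 1 + 13*p + R/(6 + (R + p)/(4 + p)) (H(p, R) = (13*p + R/(6 + (R + p)/(p + 4))) + 1 = (13*p + R/(6 + (R + p)/(4 + p))) + 1 = 1 + 13*p + R/(6 + (R + p)/(4 + p)))
-8746*1/(28*H(8, -10)) = -8746*(24 - 10 + 7*8)/(28*(-10*(4 + 8) + (1 + 13*8)*(24 - 10 + 7*8))) = -8746*(24 - 10 + 56)/(28*(-10*12 + (1 + 104)*(24 - 10 + 56))) = -8746*5/(2*(-120 + 105*70)) = -8746*5/(2*(-120 + 7350)) = -8746/(((1/70)*7230)*28) = -8746/((723/7)*28) = -8746/2892 = -8746*1/2892 = -4373/1446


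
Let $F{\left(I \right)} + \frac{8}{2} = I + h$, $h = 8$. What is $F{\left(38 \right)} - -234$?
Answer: $276$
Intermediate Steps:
$F{\left(I \right)} = 4 + I$ ($F{\left(I \right)} = -4 + \left(I + 8\right) = -4 + \left(8 + I\right) = 4 + I$)
$F{\left(38 \right)} - -234 = \left(4 + 38\right) - -234 = 42 + 234 = 276$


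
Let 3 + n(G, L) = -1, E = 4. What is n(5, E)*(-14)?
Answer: 56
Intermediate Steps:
n(G, L) = -4 (n(G, L) = -3 - 1 = -4)
n(5, E)*(-14) = -4*(-14) = 56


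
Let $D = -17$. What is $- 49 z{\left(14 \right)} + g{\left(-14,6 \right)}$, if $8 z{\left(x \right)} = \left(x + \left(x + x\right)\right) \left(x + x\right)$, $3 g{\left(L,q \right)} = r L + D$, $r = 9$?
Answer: $- \frac{21752}{3} \approx -7250.7$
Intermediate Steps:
$g{\left(L,q \right)} = - \frac{17}{3} + 3 L$ ($g{\left(L,q \right)} = \frac{9 L - 17}{3} = \frac{-17 + 9 L}{3} = - \frac{17}{3} + 3 L$)
$z{\left(x \right)} = \frac{3 x^{2}}{4}$ ($z{\left(x \right)} = \frac{\left(x + \left(x + x\right)\right) \left(x + x\right)}{8} = \frac{\left(x + 2 x\right) 2 x}{8} = \frac{3 x 2 x}{8} = \frac{6 x^{2}}{8} = \frac{3 x^{2}}{4}$)
$- 49 z{\left(14 \right)} + g{\left(-14,6 \right)} = - 49 \frac{3 \cdot 14^{2}}{4} + \left(- \frac{17}{3} + 3 \left(-14\right)\right) = - 49 \cdot \frac{3}{4} \cdot 196 - \frac{143}{3} = \left(-49\right) 147 - \frac{143}{3} = -7203 - \frac{143}{3} = - \frac{21752}{3}$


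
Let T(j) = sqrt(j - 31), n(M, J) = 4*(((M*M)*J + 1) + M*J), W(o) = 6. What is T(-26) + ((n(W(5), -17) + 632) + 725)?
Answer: -1495 + I*sqrt(57) ≈ -1495.0 + 7.5498*I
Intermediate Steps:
n(M, J) = 4 + 4*J*M + 4*J*M**2 (n(M, J) = 4*((M**2*J + 1) + J*M) = 4*((J*M**2 + 1) + J*M) = 4*((1 + J*M**2) + J*M) = 4*(1 + J*M + J*M**2) = 4 + 4*J*M + 4*J*M**2)
T(j) = sqrt(-31 + j)
T(-26) + ((n(W(5), -17) + 632) + 725) = sqrt(-31 - 26) + (((4 + 4*(-17)*6 + 4*(-17)*6**2) + 632) + 725) = sqrt(-57) + (((4 - 408 + 4*(-17)*36) + 632) + 725) = I*sqrt(57) + (((4 - 408 - 2448) + 632) + 725) = I*sqrt(57) + ((-2852 + 632) + 725) = I*sqrt(57) + (-2220 + 725) = I*sqrt(57) - 1495 = -1495 + I*sqrt(57)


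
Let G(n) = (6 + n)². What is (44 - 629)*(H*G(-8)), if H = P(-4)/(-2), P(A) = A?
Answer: -4680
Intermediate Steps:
H = 2 (H = -4/(-2) = -4*(-½) = 2)
(44 - 629)*(H*G(-8)) = (44 - 629)*(2*(6 - 8)²) = -1170*(-2)² = -1170*4 = -585*8 = -4680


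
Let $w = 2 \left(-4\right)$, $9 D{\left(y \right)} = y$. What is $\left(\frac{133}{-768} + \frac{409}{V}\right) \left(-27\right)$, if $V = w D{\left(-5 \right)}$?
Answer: $- \frac{3174399}{1280} \approx -2480.0$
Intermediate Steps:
$D{\left(y \right)} = \frac{y}{9}$
$w = -8$
$V = \frac{40}{9}$ ($V = - 8 \cdot \frac{1}{9} \left(-5\right) = \left(-8\right) \left(- \frac{5}{9}\right) = \frac{40}{9} \approx 4.4444$)
$\left(\frac{133}{-768} + \frac{409}{V}\right) \left(-27\right) = \left(\frac{133}{-768} + \frac{409}{\frac{40}{9}}\right) \left(-27\right) = \left(133 \left(- \frac{1}{768}\right) + 409 \cdot \frac{9}{40}\right) \left(-27\right) = \left(- \frac{133}{768} + \frac{3681}{40}\right) \left(-27\right) = \frac{352711}{3840} \left(-27\right) = - \frac{3174399}{1280}$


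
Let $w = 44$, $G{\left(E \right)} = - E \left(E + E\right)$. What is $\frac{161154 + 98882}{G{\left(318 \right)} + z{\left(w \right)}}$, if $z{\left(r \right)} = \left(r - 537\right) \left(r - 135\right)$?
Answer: $- \frac{260036}{157385} \approx -1.6522$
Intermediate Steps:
$G{\left(E \right)} = - 2 E^{2}$ ($G{\left(E \right)} = - E 2 E = - 2 E^{2}$)
$z{\left(r \right)} = \left(-537 + r\right) \left(-135 + r\right)$
$\frac{161154 + 98882}{G{\left(318 \right)} + z{\left(w \right)}} = \frac{161154 + 98882}{- 2 \cdot 318^{2} + \left(72495 + 44^{2} - 29568\right)} = \frac{260036}{\left(-2\right) 101124 + \left(72495 + 1936 - 29568\right)} = \frac{260036}{-202248 + 44863} = \frac{260036}{-157385} = 260036 \left(- \frac{1}{157385}\right) = - \frac{260036}{157385}$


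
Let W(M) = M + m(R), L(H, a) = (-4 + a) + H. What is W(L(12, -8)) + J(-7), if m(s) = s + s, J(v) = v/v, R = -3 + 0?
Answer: -5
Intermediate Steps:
R = -3
L(H, a) = -4 + H + a
J(v) = 1
m(s) = 2*s
W(M) = -6 + M (W(M) = M + 2*(-3) = M - 6 = -6 + M)
W(L(12, -8)) + J(-7) = (-6 + (-4 + 12 - 8)) + 1 = (-6 + 0) + 1 = -6 + 1 = -5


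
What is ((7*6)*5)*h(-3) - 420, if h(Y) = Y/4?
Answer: -1155/2 ≈ -577.50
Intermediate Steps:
h(Y) = Y/4 (h(Y) = Y*(¼) = Y/4)
((7*6)*5)*h(-3) - 420 = ((7*6)*5)*((¼)*(-3)) - 420 = (42*5)*(-¾) - 420 = 210*(-¾) - 420 = -315/2 - 420 = -1155/2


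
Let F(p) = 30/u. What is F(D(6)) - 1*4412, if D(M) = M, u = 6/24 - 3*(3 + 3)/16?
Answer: -31124/7 ≈ -4446.3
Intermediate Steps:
u = -7/8 (u = 6*(1/24) - 3*6*(1/16) = ¼ - 18*1/16 = ¼ - 9/8 = -7/8 ≈ -0.87500)
F(p) = -240/7 (F(p) = 30/(-7/8) = 30*(-8/7) = -240/7)
F(D(6)) - 1*4412 = -240/7 - 1*4412 = -240/7 - 4412 = -31124/7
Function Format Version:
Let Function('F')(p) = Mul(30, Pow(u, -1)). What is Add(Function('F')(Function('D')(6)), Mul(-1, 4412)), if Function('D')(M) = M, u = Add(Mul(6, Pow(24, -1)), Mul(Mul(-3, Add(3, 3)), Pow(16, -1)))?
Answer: Rational(-31124, 7) ≈ -4446.3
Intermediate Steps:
u = Rational(-7, 8) (u = Add(Mul(6, Rational(1, 24)), Mul(Mul(-3, 6), Rational(1, 16))) = Add(Rational(1, 4), Mul(-18, Rational(1, 16))) = Add(Rational(1, 4), Rational(-9, 8)) = Rational(-7, 8) ≈ -0.87500)
Function('F')(p) = Rational(-240, 7) (Function('F')(p) = Mul(30, Pow(Rational(-7, 8), -1)) = Mul(30, Rational(-8, 7)) = Rational(-240, 7))
Add(Function('F')(Function('D')(6)), Mul(-1, 4412)) = Add(Rational(-240, 7), Mul(-1, 4412)) = Add(Rational(-240, 7), -4412) = Rational(-31124, 7)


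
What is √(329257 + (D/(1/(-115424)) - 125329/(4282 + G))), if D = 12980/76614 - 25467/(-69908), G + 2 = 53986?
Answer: √393775042519654109085374538/38356527222 ≈ 517.35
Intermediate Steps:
G = 53984 (G = -2 + 53986 = 53984)
D = 1429267289/2677965756 (D = 12980*(1/76614) - 25467*(-1/69908) = 6490/38307 + 25467/69908 = 1429267289/2677965756 ≈ 0.53371)
√(329257 + (D/(1/(-115424)) - 125329/(4282 + G))) = √(329257 + (1429267289/(2677965756*(1/(-115424))) - 125329/(4282 + 53984))) = √(329257 + (1429267289/(2677965756*(-1/115424)) - 125329/58266)) = √(329257 + ((1429267289/2677965756)*(-115424) - 125329*1/58266)) = √(329257 + (-41242936891384/669491439 - 125329/58266)) = √(329257 - 801048289201979525/13002862728258) = √(3480235284116064781/13002862728258) = √393775042519654109085374538/38356527222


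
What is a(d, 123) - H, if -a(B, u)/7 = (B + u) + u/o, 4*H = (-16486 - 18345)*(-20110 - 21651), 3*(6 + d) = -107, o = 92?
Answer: -50182999849/138 ≈ -3.6364e+8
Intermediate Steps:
d = -125/3 (d = -6 + (⅓)*(-107) = -6 - 107/3 = -125/3 ≈ -41.667)
H = 1454577391/4 (H = ((-16486 - 18345)*(-20110 - 21651))/4 = (-34831*(-41761))/4 = (¼)*1454577391 = 1454577391/4 ≈ 3.6364e+8)
a(B, u) = -7*B - 651*u/92 (a(B, u) = -7*((B + u) + u/92) = -7*(B + 93*u/92) = -7*B - 651*u/92)
a(d, 123) - H = (-7*(-125/3) - 651/92*123) - 1*1454577391/4 = (875/3 - 80073/92) - 1454577391/4 = -159719/276 - 1454577391/4 = -50182999849/138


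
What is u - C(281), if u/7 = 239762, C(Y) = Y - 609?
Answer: 1678662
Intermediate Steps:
C(Y) = -609 + Y
u = 1678334 (u = 7*239762 = 1678334)
u - C(281) = 1678334 - (-609 + 281) = 1678334 - 1*(-328) = 1678334 + 328 = 1678662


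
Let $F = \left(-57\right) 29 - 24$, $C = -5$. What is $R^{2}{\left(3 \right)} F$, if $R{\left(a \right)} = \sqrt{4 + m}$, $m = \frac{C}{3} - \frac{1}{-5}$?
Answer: $- \frac{21242}{5} \approx -4248.4$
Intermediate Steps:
$m = - \frac{22}{15}$ ($m = - \frac{5}{3} - \frac{1}{-5} = \left(-5\right) \frac{1}{3} - - \frac{1}{5} = - \frac{5}{3} + \frac{1}{5} = - \frac{22}{15} \approx -1.4667$)
$R{\left(a \right)} = \frac{\sqrt{570}}{15}$ ($R{\left(a \right)} = \sqrt{4 - \frac{22}{15}} = \sqrt{\frac{38}{15}} = \frac{\sqrt{570}}{15}$)
$F = -1677$ ($F = -1653 - 24 = -1677$)
$R^{2}{\left(3 \right)} F = \left(\frac{\sqrt{570}}{15}\right)^{2} \left(-1677\right) = \frac{38}{15} \left(-1677\right) = - \frac{21242}{5}$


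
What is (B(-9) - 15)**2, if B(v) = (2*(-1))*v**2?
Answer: 31329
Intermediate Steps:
B(v) = -2*v**2
(B(-9) - 15)**2 = (-2*(-9)**2 - 15)**2 = (-2*81 - 15)**2 = (-162 - 15)**2 = (-177)**2 = 31329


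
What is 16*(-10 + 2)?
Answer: -128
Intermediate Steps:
16*(-10 + 2) = 16*(-8) = -128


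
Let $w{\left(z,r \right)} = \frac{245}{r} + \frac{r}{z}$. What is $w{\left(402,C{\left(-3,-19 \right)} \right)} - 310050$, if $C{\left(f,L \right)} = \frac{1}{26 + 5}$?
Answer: $- \frac{3769194209}{12462} \approx -3.0246 \cdot 10^{5}$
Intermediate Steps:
$C{\left(f,L \right)} = \frac{1}{31}$
$w{\left(402,C{\left(-3,-19 \right)} \right)} - 310050 = \left(245 \frac{1}{\frac{1}{31}} + \frac{1}{31 \cdot 402}\right) - 310050 = \left(245 \cdot 31 + \frac{1}{31} \cdot \frac{1}{402}\right) - 310050 = \left(7595 + \frac{1}{12462}\right) - 310050 = \frac{94648891}{12462} - 310050 = - \frac{3769194209}{12462}$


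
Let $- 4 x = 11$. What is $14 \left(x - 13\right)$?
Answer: $- \frac{441}{2} \approx -220.5$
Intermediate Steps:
$x = - \frac{11}{4}$ ($x = \left(- \frac{1}{4}\right) 11 = - \frac{11}{4} \approx -2.75$)
$14 \left(x - 13\right) = 14 \left(- \frac{11}{4} - 13\right) = 14 \left(- \frac{63}{4}\right) = - \frac{441}{2}$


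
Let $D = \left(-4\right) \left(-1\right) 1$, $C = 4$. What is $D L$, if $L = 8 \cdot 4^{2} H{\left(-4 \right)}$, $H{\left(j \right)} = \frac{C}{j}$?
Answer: $-512$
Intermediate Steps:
$H{\left(j \right)} = \frac{4}{j}$
$L = -128$ ($L = 8 \cdot 4^{2} \frac{4}{-4} = 8 \cdot 16 \cdot 4 \left(- \frac{1}{4}\right) = 128 \left(-1\right) = -128$)
$D = 4$ ($D = 4 \cdot 1 = 4$)
$D L = 4 \left(-128\right) = -512$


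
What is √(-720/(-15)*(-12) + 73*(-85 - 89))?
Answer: I*√13278 ≈ 115.23*I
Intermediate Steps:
√(-720/(-15)*(-12) + 73*(-85 - 89)) = √(-720*(-1)/15*(-12) + 73*(-174)) = √(-20*(-12/5)*(-12) - 12702) = √(48*(-12) - 12702) = √(-576 - 12702) = √(-13278) = I*√13278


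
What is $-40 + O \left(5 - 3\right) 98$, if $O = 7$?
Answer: $1332$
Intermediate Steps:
$-40 + O \left(5 - 3\right) 98 = -40 + 7 \left(5 - 3\right) 98 = -40 + 7 \cdot 2 \cdot 98 = -40 + 14 \cdot 98 = -40 + 1372 = 1332$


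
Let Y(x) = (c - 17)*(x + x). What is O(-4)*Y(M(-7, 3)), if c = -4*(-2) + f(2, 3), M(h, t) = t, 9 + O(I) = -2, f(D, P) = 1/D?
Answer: 561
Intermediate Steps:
O(I) = -11 (O(I) = -9 - 2 = -11)
c = 17/2 (c = -4*(-2) + 1/2 = 8 + ½ = 17/2 ≈ 8.5000)
Y(x) = -17*x (Y(x) = (17/2 - 17)*(x + x) = -17*x)
O(-4)*Y(M(-7, 3)) = -(-187)*3 = -11*(-51) = 561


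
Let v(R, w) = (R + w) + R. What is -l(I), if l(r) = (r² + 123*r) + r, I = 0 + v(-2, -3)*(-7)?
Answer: -8477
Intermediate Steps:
v(R, w) = w + 2*R
I = 49 (I = 0 + (-3 + 2*(-2))*(-7) = 0 + (-3 - 4)*(-7) = 0 - 7*(-7) = 0 + 49 = 49)
l(r) = r² + 124*r
-l(I) = -49*(124 + 49) = -49*173 = -1*8477 = -8477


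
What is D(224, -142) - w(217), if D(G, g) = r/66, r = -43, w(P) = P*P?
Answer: -3107917/66 ≈ -47090.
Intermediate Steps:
w(P) = P**2
D(G, g) = -43/66
D(224, -142) - w(217) = -43/66 - 1*217**2 = -43/66 - 1*47089 = -43/66 - 47089 = -3107917/66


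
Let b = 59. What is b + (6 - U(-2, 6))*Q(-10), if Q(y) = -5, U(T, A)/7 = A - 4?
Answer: 99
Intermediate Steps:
U(T, A) = -28 + 7*A (U(T, A) = 7*(A - 4) = 7*(-4 + A) = -28 + 7*A)
b + (6 - U(-2, 6))*Q(-10) = 59 + (6 - (-28 + 7*6))*(-5) = 59 + (6 - (-28 + 42))*(-5) = 59 + (6 - 1*14)*(-5) = 59 + (6 - 14)*(-5) = 59 - 8*(-5) = 59 + 40 = 99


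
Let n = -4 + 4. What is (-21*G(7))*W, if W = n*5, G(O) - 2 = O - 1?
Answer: 0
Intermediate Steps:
G(O) = 1 + O (G(O) = 2 + (O - 1) = 2 + (-1 + O) = 1 + O)
n = 0
W = 0 (W = 0*5 = 0)
(-21*G(7))*W = -21*(1 + 7)*0 = -21*8*0 = -168*0 = 0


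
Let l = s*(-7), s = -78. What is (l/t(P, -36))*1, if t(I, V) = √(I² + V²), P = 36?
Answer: 91*√2/12 ≈ 10.724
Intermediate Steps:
l = 546 (l = -78*(-7) = 546)
(l/t(P, -36))*1 = (546/(√(36² + (-36)²)))*1 = (546/(√(1296 + 1296)))*1 = (546/(√2592))*1 = (546/((36*√2)))*1 = (546*(√2/72))*1 = (91*√2/12)*1 = 91*√2/12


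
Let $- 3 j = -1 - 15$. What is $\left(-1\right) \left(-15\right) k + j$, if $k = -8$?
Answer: $- \frac{344}{3} \approx -114.67$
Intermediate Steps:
$j = \frac{16}{3}$ ($j = - \frac{-1 - 15}{3} = \left(- \frac{1}{3}\right) \left(-16\right) = \frac{16}{3} \approx 5.3333$)
$\left(-1\right) \left(-15\right) k + j = \left(-1\right) \left(-15\right) \left(-8\right) + \frac{16}{3} = 15 \left(-8\right) + \frac{16}{3} = -120 + \frac{16}{3} = - \frac{344}{3}$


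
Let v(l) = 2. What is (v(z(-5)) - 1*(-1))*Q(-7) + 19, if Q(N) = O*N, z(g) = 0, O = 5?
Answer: -86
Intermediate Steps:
Q(N) = 5*N
(v(z(-5)) - 1*(-1))*Q(-7) + 19 = (2 - 1*(-1))*(5*(-7)) + 19 = (2 + 1)*(-35) + 19 = 3*(-35) + 19 = -105 + 19 = -86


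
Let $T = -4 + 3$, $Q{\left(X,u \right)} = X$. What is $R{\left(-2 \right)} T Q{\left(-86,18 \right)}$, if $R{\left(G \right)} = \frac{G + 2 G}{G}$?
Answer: $258$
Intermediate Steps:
$T = -1$
$R{\left(G \right)} = 3$ ($R{\left(G \right)} = \frac{3 G}{G} = 3$)
$R{\left(-2 \right)} T Q{\left(-86,18 \right)} = 3 \left(-1\right) \left(-86\right) = \left(-3\right) \left(-86\right) = 258$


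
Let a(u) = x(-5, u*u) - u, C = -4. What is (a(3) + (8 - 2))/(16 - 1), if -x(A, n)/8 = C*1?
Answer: 7/3 ≈ 2.3333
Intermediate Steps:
x(A, n) = 32 (x(A, n) = -(-32) = -8*(-4) = 32)
a(u) = 32 - u
(a(3) + (8 - 2))/(16 - 1) = ((32 - 1*3) + (8 - 2))/(16 - 1) = ((32 - 3) + 6)/15 = (29 + 6)*(1/15) = 35*(1/15) = 7/3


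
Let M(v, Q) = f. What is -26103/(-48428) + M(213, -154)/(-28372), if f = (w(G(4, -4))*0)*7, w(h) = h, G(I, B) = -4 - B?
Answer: 26103/48428 ≈ 0.53901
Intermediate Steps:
f = 0 (f = ((-4 - 1*(-4))*0)*7 = ((-4 + 4)*0)*7 = (0*0)*7 = 0*7 = 0)
M(v, Q) = 0
-26103/(-48428) + M(213, -154)/(-28372) = -26103/(-48428) + 0/(-28372) = -26103*(-1/48428) + 0*(-1/28372) = 26103/48428 + 0 = 26103/48428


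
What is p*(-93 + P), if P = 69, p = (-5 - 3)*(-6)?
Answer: -1152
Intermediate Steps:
p = 48 (p = -8*(-6) = 48)
p*(-93 + P) = 48*(-93 + 69) = 48*(-24) = -1152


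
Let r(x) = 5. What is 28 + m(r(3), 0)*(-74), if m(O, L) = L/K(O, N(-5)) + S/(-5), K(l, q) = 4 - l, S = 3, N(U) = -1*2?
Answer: 362/5 ≈ 72.400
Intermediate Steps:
N(U) = -2
m(O, L) = -⅗ + L/(4 - O) (m(O, L) = L/(4 - O) + 3/(-5) = L/(4 - O) + 3*(-⅕) = L/(4 - O) - ⅗ = -⅗ + L/(4 - O))
28 + m(r(3), 0)*(-74) = 28 + ((12 - 5*0 - 3*5)/(5*(-4 + 5)))*(-74) = 28 + ((⅕)*(12 + 0 - 15)/1)*(-74) = 28 + ((⅕)*1*(-3))*(-74) = 28 - ⅗*(-74) = 28 + 222/5 = 362/5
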